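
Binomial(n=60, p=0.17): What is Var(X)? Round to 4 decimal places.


Var = n*p*(1-p) = 60 * 0.17 * 0.83 = 8.466

8.4660


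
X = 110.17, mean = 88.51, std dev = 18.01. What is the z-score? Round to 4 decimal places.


z = (X - mu) / sigma
X - mu = 110.17 - 88.51 = 21.66
z = 21.66 / 18.01 = 2166/1801 ≈ 1.202665

1.2027


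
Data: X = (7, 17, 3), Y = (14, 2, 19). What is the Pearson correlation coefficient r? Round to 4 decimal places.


r = sum((xi-xbar)(yi-ybar)) / sqrt(sum((xi-xbar)^2) * sum((yi-ybar)^2))
n = 3, xbar = 27/3 = 9, ybar = 35/3 ≈ 11.666667
Sxy = sum((xi-xbar)(yi-ybar)) = -126
Sxx = sum((xi-xbar)^2) = 104
Syy = sum((yi-ybar)^2) = 458/3 ≈ 152.666667
sqrt(Sxx*Syy) ≈ 126.005291
r = Sxy / sqrt(Sxx*Syy) = -126 / 126.005291 ≈ -0.999958

-1.0000


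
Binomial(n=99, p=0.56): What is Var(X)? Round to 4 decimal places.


Var = n*p*(1-p) = 99 * 0.56 * 0.44 = 24.3936

24.3936


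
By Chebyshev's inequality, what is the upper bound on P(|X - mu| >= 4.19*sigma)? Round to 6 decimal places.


P <= 1/k^2
k^2 = 4.19^2 = 17.5561
1/k^2 = 1 / 17.5561 ≈ 0.05696026

0.056960


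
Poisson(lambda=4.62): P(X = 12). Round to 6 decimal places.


P = e^(-lam) * lam^k / k!
e^(-4.62) ≈ 0.009852796
lam^k = 4.62^12 ≈ 94559182.012419
k! = 12! = 479001600
P = 0.009852796 * 94559182.012419 / 479001600 ≈ 0.001945

0.001945


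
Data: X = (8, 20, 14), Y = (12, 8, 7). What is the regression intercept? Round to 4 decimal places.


a = ybar - b*xbar, where b = sum((xi-xbar)(yi-ybar)) / sum((xi-xbar)^2)
n = 3, xbar = 42/3 = 14, ybar = 27/3 = 9
Sxy = sum((xi-xbar)(yi-ybar)) = -24
Sxx = sum((xi-xbar)^2) = 72
b = Sxy / Sxx = -1/3 ≈ -0.333333
a = 9 - (-0.333333) * 14 = 41/3 ≈ 13.666667

13.6667


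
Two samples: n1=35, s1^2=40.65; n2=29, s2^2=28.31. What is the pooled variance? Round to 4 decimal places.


sp^2 = ((n1-1)*s1^2 + (n2-1)*s2^2)/(n1+n2-2)
(n1-1)*s1^2 = 34 * 40.65 = 1382.1
(n2-1)*s2^2 = 28 * 28.31 = 792.68
numerator = 1382.1 + 792.68 = 2174.78
n1+n2-2 = 62
sp^2 = 2174.78 / 62 = 108739/3100 ≈ 35.077097

35.0771


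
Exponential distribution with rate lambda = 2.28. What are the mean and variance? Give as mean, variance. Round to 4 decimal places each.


mean = 1/lam, var = 1/lam^2
mean = 1 / 2.28 = 25/57 ≈ 0.438596
lam^2 = 2.28^2 = 5.1984
var = 1 / 5.1984 = 625/3249 ≈ 0.192367

0.4386, 0.1924


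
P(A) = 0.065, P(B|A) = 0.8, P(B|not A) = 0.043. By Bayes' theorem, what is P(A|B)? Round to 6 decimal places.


P(A|B) = P(B|A)*P(A) / P(B), P(B) = P(B|A)*P(A) + P(B|not A)*P(not A)
P(B|A)*P(A) = 0.8 * 0.065 = 0.052
P(B|not A)*P(not A) = 0.043 * 0.935 = 0.040205
P(B) = 0.052 + 0.040205 = 0.092205
P(A|B) = 0.052 / 0.092205 ≈ 0.56396074

0.563961


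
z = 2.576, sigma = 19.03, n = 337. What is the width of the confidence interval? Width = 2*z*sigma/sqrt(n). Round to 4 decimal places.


width = 2*z*sigma/sqrt(n)
2*z*sigma = 2 * 2.576 * 19.03 = 98.04256
sqrt(337) ≈ 18.357560
width = 98.04256 / 18.357560 ≈ 5.340719

5.3407


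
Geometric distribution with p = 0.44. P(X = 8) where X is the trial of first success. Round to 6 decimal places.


P = (1-p)^(k-1) * p
(1-p)^(k-1) = 0.56^7 ≈ 0.01727095
P = 0.01727095 * 0.44 ≈ 0.007599217

0.007599


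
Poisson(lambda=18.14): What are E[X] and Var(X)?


E[X] = Var(X) = lambda = 18.14

18.14, 18.14


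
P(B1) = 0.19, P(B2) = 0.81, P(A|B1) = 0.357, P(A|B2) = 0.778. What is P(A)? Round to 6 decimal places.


P(A) = P(A|B1)*P(B1) + P(A|B2)*P(B2)
P(A|B1)*P(B1) = 0.357 * 0.19 = 0.06783
P(A|B2)*P(B2) = 0.778 * 0.81 = 0.63018
P(A) = 0.06783 + 0.63018 = 0.69801

0.698010


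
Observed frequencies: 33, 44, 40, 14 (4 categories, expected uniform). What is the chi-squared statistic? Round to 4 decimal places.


chi2 = sum((O-E)^2/E), E = total/4
total = 131, E = 131/4 = 32.75
(33 - 32.75)^2 / 32.75 = 0.0625 / 32.75 = 1/524 ≈ 0.001908
(44 - 32.75)^2 / 32.75 = 126.5625 / 32.75 = 2025/524 ≈ 3.864504
(40 - 32.75)^2 / 32.75 = 52.5625 / 32.75 = 841/524 ≈ 1.604962
(14 - 32.75)^2 / 32.75 = 351.5625 / 32.75 = 5625/524 ≈ 10.734733
chi2 = 2123/131 ≈ 16.206107

16.2061


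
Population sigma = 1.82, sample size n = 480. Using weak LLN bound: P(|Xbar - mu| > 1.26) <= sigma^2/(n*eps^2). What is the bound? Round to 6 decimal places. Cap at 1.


bound = min(1, sigma^2/(n*eps^2))
sigma^2 = 1.82^2 = 3.3124
n*eps^2 = 480 * 1.26^2 = 480 * 1.5876 = 762.048
sigma^2/(n*eps^2) = 3.3124 / 762.048 ≈ 0.00434671

0.004347


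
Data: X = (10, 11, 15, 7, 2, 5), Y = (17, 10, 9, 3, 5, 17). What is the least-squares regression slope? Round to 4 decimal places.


b = sum((xi-xbar)(yi-ybar)) / sum((xi-xbar)^2)
n = 6, xbar = 50/6 = 25/3 ≈ 8.333333, ybar = 61/6 ≈ 10.166667
Sxy = sum((xi-xbar)(yi-ybar)) = 68/3 ≈ 22.666667
Sxx = sum((xi-xbar)^2) = 322/3 ≈ 107.333333
b = Sxy / Sxx = 34/161 ≈ 0.211180

0.2112


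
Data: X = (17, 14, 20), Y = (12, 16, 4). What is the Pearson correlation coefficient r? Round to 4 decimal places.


r = sum((xi-xbar)(yi-ybar)) / sqrt(sum((xi-xbar)^2) * sum((yi-ybar)^2))
n = 3, xbar = 51/3 = 17, ybar = 32/3 ≈ 10.666667
Sxy = sum((xi-xbar)(yi-ybar)) = -36
Sxx = sum((xi-xbar)^2) = 18
Syy = sum((yi-ybar)^2) = 224/3 ≈ 74.666667
sqrt(Sxx*Syy) ≈ 36.660606
r = Sxy / sqrt(Sxx*Syy) = -36 / 36.660606 ≈ -0.981981

-0.9820


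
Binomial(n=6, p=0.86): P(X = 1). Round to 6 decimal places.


P = C(n,k) * p^k * (1-p)^(n-k)
C(6,1) = 6
p^k = 0.86^1 = 0.86
(1-p)^(n-k) = 0.14^5 = 0.0000537824
P = 6 * 0.86 * 0.0000537824 ≈ 0.000278

0.000278


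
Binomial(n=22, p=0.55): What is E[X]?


E[X] = n*p = 22 * 0.55 = 12.1

12.1


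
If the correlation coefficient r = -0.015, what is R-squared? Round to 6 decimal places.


R^2 = r^2 = (-0.015)^2 = 0.000225

0.000225


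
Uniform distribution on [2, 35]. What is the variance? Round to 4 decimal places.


Var = (b-a)^2 / 12
(b-a)^2 = (35 - 2)^2 = 1089
Var = 1089/12 = 90.75

90.7500


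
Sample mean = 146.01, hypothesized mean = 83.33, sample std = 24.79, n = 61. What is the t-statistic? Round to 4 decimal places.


t = (xbar - mu0) / (s/sqrt(n))
xbar - mu0 = 146.01 - 83.33 = 62.68
sqrt(61) ≈ 7.81024968
s/sqrt(n) = 24.79 / 7.81024968 ≈ 3.17403425
t = 62.68 / 3.17403425 ≈ 19.747739

19.7477


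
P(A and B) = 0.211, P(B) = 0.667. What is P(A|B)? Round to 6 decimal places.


P(A|B) = P(A and B) / P(B) = 0.211 / 0.667 = 211/667 ≈ 0.31634183

0.316342


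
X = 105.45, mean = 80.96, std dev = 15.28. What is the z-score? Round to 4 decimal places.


z = (X - mu) / sigma
X - mu = 105.45 - 80.96 = 24.49
z = 24.49 / 15.28 = 2449/1528 ≈ 1.602749

1.6027


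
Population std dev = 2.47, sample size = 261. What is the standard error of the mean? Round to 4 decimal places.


SE = sigma / sqrt(n)
sqrt(261) ≈ 16.155494
SE = 2.47 / 16.155494 ≈ 0.152889

0.1529


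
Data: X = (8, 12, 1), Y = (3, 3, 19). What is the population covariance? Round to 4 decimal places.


Cov = (1/n)*sum((xi-xbar)(yi-ybar))
n = 3, xbar = 21/3 = 7, ybar = 25/3 ≈ 8.333333
sum((xi-xbar)(yi-ybar)) = -96
Cov = -96 / 3 = -32

-32.0000


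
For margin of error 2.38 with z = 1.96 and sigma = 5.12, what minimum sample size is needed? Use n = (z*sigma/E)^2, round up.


z*sigma/E = 1.96 * 5.12 / 2.38 = 1792/425 ≈ 4.216471
(z*sigma/E)^2 ≈ 17.778624
round up: n = 18

18


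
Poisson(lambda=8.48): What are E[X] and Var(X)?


E[X] = Var(X) = lambda = 8.48

8.48, 8.48


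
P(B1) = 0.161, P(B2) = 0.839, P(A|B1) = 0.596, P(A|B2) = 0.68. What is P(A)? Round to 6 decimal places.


P(A) = P(A|B1)*P(B1) + P(A|B2)*P(B2)
P(A|B1)*P(B1) = 0.596 * 0.161 = 0.095956
P(A|B2)*P(B2) = 0.68 * 0.839 = 0.57052
P(A) = 0.095956 + 0.57052 = 0.666476

0.666476


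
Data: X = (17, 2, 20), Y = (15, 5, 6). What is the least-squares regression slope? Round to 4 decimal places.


b = sum((xi-xbar)(yi-ybar)) / sum((xi-xbar)^2)
n = 3, xbar = 39/3 = 13, ybar = 26/3 ≈ 8.666667
Sxy = sum((xi-xbar)(yi-ybar)) = 47
Sxx = sum((xi-xbar)^2) = 186
b = Sxy / Sxx = 47/186 ≈ 0.252688

0.2527


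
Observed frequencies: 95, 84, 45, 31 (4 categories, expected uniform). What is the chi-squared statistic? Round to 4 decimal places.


chi2 = sum((O-E)^2/E), E = total/4
total = 255, E = 255/4 = 63.75
(95 - 63.75)^2 / 63.75 = 976.5625 / 63.75 = 3125/204 ≈ 15.318627
(84 - 63.75)^2 / 63.75 = 410.0625 / 63.75 = 2187/340 ≈ 6.432353
(45 - 63.75)^2 / 63.75 = 351.5625 / 63.75 = 375/68 ≈ 5.514706
(31 - 63.75)^2 / 63.75 = 1072.5625 / 63.75 = 17161/1020 ≈ 16.824510
chi2 = 11243/255 ≈ 44.090196

44.0902


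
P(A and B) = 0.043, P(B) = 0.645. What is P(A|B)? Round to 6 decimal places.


P(A|B) = P(A and B) / P(B) = 0.043 / 0.645 = 1/15 ≈ 0.06666667

0.066667


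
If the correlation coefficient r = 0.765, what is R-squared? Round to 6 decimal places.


R^2 = r^2 = (0.765)^2 = 0.585225

0.585225


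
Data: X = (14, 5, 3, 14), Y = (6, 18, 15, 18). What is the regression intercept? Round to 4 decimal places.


a = ybar - b*xbar, where b = sum((xi-xbar)(yi-ybar)) / sum((xi-xbar)^2)
n = 4, xbar = 36/4 = 9, ybar = 57/4 = 14.25
Sxy = sum((xi-xbar)(yi-ybar)) = -42
Sxx = sum((xi-xbar)^2) = 102
b = Sxy / Sxx = -7/17 ≈ -0.411765
a = 14.25 - (-0.411765) * 9 = 1221/68 ≈ 17.955882

17.9559


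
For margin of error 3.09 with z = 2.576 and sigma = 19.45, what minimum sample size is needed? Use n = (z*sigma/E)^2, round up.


z*sigma/E = 2.576 * 19.45 / 3.09 = 125258/7725 ≈ 16.214628
(z*sigma/E)^2 ≈ 262.914156
round up: n = 263

263


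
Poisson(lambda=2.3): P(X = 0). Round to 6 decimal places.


P = e^(-lam) * lam^k / k!
e^(-2.3) ≈ 0.1002588
lam^k = 2.3^0 = 1
k! = 0! = 1
P = 0.1002588 * 1 / 1 ≈ 0.100259

0.100259


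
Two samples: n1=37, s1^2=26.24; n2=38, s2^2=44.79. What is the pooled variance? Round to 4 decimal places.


sp^2 = ((n1-1)*s1^2 + (n2-1)*s2^2)/(n1+n2-2)
(n1-1)*s1^2 = 36 * 26.24 = 944.64
(n2-1)*s2^2 = 37 * 44.79 = 1657.23
numerator = 944.64 + 1657.23 = 2601.87
n1+n2-2 = 73
sp^2 = 2601.87 / 73 = 260187/7300 ≈ 35.642055

35.6421


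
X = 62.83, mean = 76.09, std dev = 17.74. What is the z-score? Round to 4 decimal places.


z = (X - mu) / sigma
X - mu = 62.83 - 76.09 = -13.26
z = -13.26 / 17.74 = -663/887 ≈ -0.747463

-0.7475


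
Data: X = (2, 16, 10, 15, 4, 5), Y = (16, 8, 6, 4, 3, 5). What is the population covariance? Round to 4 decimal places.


Cov = (1/n)*sum((xi-xbar)(yi-ybar))
n = 6, xbar = 52/6 = 26/3 ≈ 8.666667, ybar = 42/6 = 7
sum((xi-xbar)(yi-ybar)) = -47
Cov = -47 / 6 = -47/6 ≈ -7.833333

-7.8333


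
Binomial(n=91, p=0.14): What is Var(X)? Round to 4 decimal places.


Var = n*p*(1-p) = 91 * 0.14 * 0.86 = 10.9564

10.9564


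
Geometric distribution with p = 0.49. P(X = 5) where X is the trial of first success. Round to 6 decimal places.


P = (1-p)^(k-1) * p
(1-p)^(k-1) = 0.51^4 = 0.06765201
P = 0.06765201 * 0.49 ≈ 0.03314948

0.033149


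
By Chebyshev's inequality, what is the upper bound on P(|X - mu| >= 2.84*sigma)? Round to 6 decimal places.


P <= 1/k^2
k^2 = 2.84^2 = 8.0656
1/k^2 = 1 / 8.0656 = 625/5041 ≈ 0.12398334

0.123983


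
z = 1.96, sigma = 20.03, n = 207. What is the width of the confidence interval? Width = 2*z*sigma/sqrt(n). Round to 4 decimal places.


width = 2*z*sigma/sqrt(n)
2*z*sigma = 2 * 1.96 * 20.03 = 78.5176
sqrt(207) ≈ 14.387495
width = 78.5176 / 14.387495 ≈ 5.457350

5.4574


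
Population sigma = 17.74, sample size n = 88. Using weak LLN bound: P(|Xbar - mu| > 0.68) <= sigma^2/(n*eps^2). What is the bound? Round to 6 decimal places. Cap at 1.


bound = min(1, sigma^2/(n*eps^2))
sigma^2 = 17.74^2 = 314.7076
n*eps^2 = 88 * 0.68^2 = 88 * 0.4624 = 40.6912
sigma^2/(n*eps^2) = 314.7076 / 40.6912 ≈ 7.73404569
this exceeds 1, so the bound is capped at 1

1.000000


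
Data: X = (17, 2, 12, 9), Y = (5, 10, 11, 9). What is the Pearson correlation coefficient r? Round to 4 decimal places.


r = sum((xi-xbar)(yi-ybar)) / sqrt(sum((xi-xbar)^2) * sum((yi-ybar)^2))
n = 4, xbar = 40/4 = 10, ybar = 35/4 = 8.75
Sxy = sum((xi-xbar)(yi-ybar)) = -32
Sxx = sum((xi-xbar)^2) = 118
Syy = sum((yi-ybar)^2) = 20.75
sqrt(Sxx*Syy) ≈ 49.482320
r = Sxy / sqrt(Sxx*Syy) = -32 / 49.482320 ≈ -0.646696

-0.6467


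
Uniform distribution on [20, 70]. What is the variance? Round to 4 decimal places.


Var = (b-a)^2 / 12
(b-a)^2 = (70 - 20)^2 = 2500
Var = 2500/12 ≈ 208.333333

208.3333


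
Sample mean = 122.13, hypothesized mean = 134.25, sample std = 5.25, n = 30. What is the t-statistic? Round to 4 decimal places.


t = (xbar - mu0) / (s/sqrt(n))
xbar - mu0 = 122.13 - 134.25 = -12.12
sqrt(30) ≈ 5.47722558
s/sqrt(n) = 5.25 / 5.47722558 ≈ 0.95851448
t = -12.12 / 0.95851448 ≈ -12.644566

-12.6446


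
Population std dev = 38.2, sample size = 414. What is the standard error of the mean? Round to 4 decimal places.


SE = sigma / sqrt(n)
sqrt(414) ≈ 20.346990
SE = 38.2 / 20.346990 ≈ 1.877428

1.8774


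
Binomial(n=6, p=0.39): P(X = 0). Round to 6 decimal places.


P = C(n,k) * p^k * (1-p)^(n-k)
C(6,0) = 1
p^k = 0.39^0 = 1
(1-p)^(n-k) = 0.61^6 ≈ 0.05152037
P = 1 * 1 * 0.05152037 ≈ 0.051520

0.051520


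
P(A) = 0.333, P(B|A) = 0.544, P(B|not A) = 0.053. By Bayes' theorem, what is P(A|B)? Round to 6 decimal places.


P(A|B) = P(B|A)*P(A) / P(B), P(B) = P(B|A)*P(A) + P(B|not A)*P(not A)
P(B|A)*P(A) = 0.544 * 0.333 = 0.181152
P(B|not A)*P(not A) = 0.053 * 0.667 = 0.035351
P(B) = 0.181152 + 0.035351 = 0.216503
P(A|B) = 0.181152 / 0.216503 ≈ 0.83671820

0.836718


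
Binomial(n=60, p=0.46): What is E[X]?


E[X] = n*p = 60 * 0.46 = 27.6

27.6


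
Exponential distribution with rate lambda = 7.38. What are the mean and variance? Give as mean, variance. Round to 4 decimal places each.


mean = 1/lam, var = 1/lam^2
mean = 1 / 7.38 = 50/369 ≈ 0.135501
lam^2 = 7.38^2 = 54.4644
var = 1 / 54.4644 ≈ 0.018361

0.1355, 0.0184


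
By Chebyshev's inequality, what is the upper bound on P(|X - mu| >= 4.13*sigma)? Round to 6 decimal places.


P <= 1/k^2
k^2 = 4.13^2 = 17.0569
1/k^2 = 1 / 17.0569 ≈ 0.05862730

0.058627


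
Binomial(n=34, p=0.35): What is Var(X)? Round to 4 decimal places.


Var = n*p*(1-p) = 34 * 0.35 * 0.65 = 7.735

7.7350


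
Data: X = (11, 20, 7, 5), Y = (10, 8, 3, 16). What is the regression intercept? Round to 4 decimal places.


a = ybar - b*xbar, where b = sum((xi-xbar)(yi-ybar)) / sum((xi-xbar)^2)
n = 4, xbar = 43/4 = 10.75, ybar = 37/4 = 9.25
Sxy = sum((xi-xbar)(yi-ybar)) = -26.75
Sxx = sum((xi-xbar)^2) = 132.75
b = Sxy / Sxx = -107/531 ≈ -0.201507
a = 9.25 - (-0.201507) * 10.75 = 6062/531 ≈ 11.416196

11.4162


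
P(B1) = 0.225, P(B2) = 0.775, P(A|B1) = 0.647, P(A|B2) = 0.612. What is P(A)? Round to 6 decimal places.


P(A) = P(A|B1)*P(B1) + P(A|B2)*P(B2)
P(A|B1)*P(B1) = 0.647 * 0.225 = 0.145575
P(A|B2)*P(B2) = 0.612 * 0.775 = 0.4743
P(A) = 0.145575 + 0.4743 = 0.619875

0.619875


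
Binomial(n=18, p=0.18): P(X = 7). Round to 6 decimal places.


P = C(n,k) * p^k * (1-p)^(n-k)
C(18,7) = 31824
p^k = 0.18^7 ≈ 0.000006122200
(1-p)^(n-k) = 0.82^11 ≈ 0.1127074
P = 31824 * 0.000006122200 * 0.1127074 ≈ 0.021959

0.021959


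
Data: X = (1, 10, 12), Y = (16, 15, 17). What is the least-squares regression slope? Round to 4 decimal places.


b = sum((xi-xbar)(yi-ybar)) / sum((xi-xbar)^2)
n = 3, xbar = 23/3 ≈ 7.666667, ybar = 48/3 = 16
Sxy = sum((xi-xbar)(yi-ybar)) = 2
Sxx = sum((xi-xbar)^2) = 206/3 ≈ 68.666667
b = Sxy / Sxx = 3/103 ≈ 0.029126

0.0291


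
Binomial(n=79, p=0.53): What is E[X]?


E[X] = n*p = 79 * 0.53 = 41.87

41.87


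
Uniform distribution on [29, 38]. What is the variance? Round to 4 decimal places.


Var = (b-a)^2 / 12
(b-a)^2 = (38 - 29)^2 = 81
Var = 81/12 = 6.75

6.7500


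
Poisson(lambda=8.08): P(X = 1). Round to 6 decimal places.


P = e^(-lam) * lam^k / k!
e^(-8.08) ≈ 0.0003096710
lam^k = 8.08^1 = 8.08
k! = 1! = 1
P = 0.0003096710 * 8.08 / 1 ≈ 0.002502

0.002502


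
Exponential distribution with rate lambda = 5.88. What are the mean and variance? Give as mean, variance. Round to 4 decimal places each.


mean = 1/lam, var = 1/lam^2
mean = 1 / 5.88 = 25/147 ≈ 0.170068
lam^2 = 5.88^2 = 34.5744
var = 1 / 34.5744 ≈ 0.028923

0.1701, 0.0289


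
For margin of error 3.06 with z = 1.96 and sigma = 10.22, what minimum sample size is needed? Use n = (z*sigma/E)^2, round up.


z*sigma/E = 1.96 * 10.22 / 3.06 = 25039/3825 ≈ 6.546144
(z*sigma/E)^2 ≈ 42.851999
round up: n = 43

43


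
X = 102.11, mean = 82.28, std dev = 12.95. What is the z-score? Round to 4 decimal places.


z = (X - mu) / sigma
X - mu = 102.11 - 82.28 = 19.83
z = 19.83 / 12.95 = 1983/1295 ≈ 1.531274

1.5313


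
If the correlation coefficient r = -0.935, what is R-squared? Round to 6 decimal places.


R^2 = r^2 = (-0.935)^2 = 0.874225

0.874225


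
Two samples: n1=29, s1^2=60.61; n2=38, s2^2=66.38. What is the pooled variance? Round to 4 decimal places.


sp^2 = ((n1-1)*s1^2 + (n2-1)*s2^2)/(n1+n2-2)
(n1-1)*s1^2 = 28 * 60.61 = 1697.08
(n2-1)*s2^2 = 37 * 66.38 = 2456.06
numerator = 1697.08 + 2456.06 = 4153.14
n1+n2-2 = 65
sp^2 = 4153.14 / 65 = 207657/3250 ≈ 63.894462

63.8945


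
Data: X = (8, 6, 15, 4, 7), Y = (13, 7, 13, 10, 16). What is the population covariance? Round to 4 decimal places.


Cov = (1/n)*sum((xi-xbar)(yi-ybar))
n = 5, xbar = 40/5 = 8, ybar = 59/5 = 11.8
sum((xi-xbar)(yi-ybar)) = 21
Cov = 21 / 5 = 4.2

4.2000


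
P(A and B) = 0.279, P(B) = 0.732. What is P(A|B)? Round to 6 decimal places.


P(A|B) = P(A and B) / P(B) = 0.279 / 0.732 = 93/244 ≈ 0.38114754

0.381148


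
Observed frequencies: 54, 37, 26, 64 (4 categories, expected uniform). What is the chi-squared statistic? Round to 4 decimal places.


chi2 = sum((O-E)^2/E), E = total/4
total = 181, E = 181/4 = 45.25
(54 - 45.25)^2 / 45.25 = 76.5625 / 45.25 = 1225/724 ≈ 1.691989
(37 - 45.25)^2 / 45.25 = 68.0625 / 45.25 = 1089/724 ≈ 1.504144
(26 - 45.25)^2 / 45.25 = 370.5625 / 45.25 = 5929/724 ≈ 8.189227
(64 - 45.25)^2 / 45.25 = 351.5625 / 45.25 = 5625/724 ≈ 7.769337
chi2 = 3467/181 ≈ 19.154696

19.1547


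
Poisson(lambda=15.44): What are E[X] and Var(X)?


E[X] = Var(X) = lambda = 15.44

15.44, 15.44


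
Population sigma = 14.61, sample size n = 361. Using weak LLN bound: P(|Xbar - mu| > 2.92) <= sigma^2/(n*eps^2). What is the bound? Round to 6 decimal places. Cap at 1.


bound = min(1, sigma^2/(n*eps^2))
sigma^2 = 14.61^2 = 213.4521
n*eps^2 = 361 * 2.92^2 = 361 * 8.5264 = 3078.0304
sigma^2/(n*eps^2) = 213.4521 / 3078.0304 ≈ 0.06934698

0.069347


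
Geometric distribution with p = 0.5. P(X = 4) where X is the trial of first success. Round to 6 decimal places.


P = (1-p)^(k-1) * p
(1-p)^(k-1) = 0.5^3 = 0.125
P = 0.125 * 0.5 = 0.0625

0.062500


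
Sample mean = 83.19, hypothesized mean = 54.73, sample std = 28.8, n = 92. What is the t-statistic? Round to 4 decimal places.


t = (xbar - mu0) / (s/sqrt(n))
xbar - mu0 = 83.19 - 54.73 = 28.46
sqrt(92) ≈ 9.59166305
s/sqrt(n) = 28.8 / 9.59166305 ≈ 3.00260756
t = 28.46 / 3.00260756 ≈ 9.478428

9.4784


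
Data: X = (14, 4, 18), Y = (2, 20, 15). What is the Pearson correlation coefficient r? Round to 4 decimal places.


r = sum((xi-xbar)(yi-ybar)) / sqrt(sum((xi-xbar)^2) * sum((yi-ybar)^2))
n = 3, xbar = 36/3 = 12, ybar = 37/3 ≈ 12.333333
Sxy = sum((xi-xbar)(yi-ybar)) = -66
Sxx = sum((xi-xbar)^2) = 104
Syy = sum((yi-ybar)^2) = 518/3 ≈ 172.666667
sqrt(Sxx*Syy) ≈ 134.004975
r = Sxy / sqrt(Sxx*Syy) = -66 / 134.004975 ≈ -0.492519

-0.4925


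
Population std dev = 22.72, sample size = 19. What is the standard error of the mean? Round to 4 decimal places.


SE = sigma / sqrt(n)
sqrt(19) ≈ 4.358899
SE = 22.72 / 4.358899 ≈ 5.212325

5.2123


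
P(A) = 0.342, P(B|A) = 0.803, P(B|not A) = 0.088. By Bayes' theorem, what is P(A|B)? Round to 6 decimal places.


P(A|B) = P(B|A)*P(A) / P(B), P(B) = P(B|A)*P(A) + P(B|not A)*P(not A)
P(B|A)*P(A) = 0.803 * 0.342 = 0.274626
P(B|not A)*P(not A) = 0.088 * 0.658 = 0.057904
P(B) = 0.274626 + 0.057904 = 0.33253
P(A|B) = 0.274626 / 0.33253 ≈ 0.82586834

0.825868


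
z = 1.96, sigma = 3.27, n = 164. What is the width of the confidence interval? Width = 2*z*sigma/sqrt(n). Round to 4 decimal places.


width = 2*z*sigma/sqrt(n)
2*z*sigma = 2 * 1.96 * 3.27 = 12.8184
sqrt(164) ≈ 12.806248
width = 12.8184 / 12.806248 ≈ 1.000949

1.0009


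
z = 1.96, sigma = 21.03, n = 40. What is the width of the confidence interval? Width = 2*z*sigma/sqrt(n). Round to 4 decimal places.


width = 2*z*sigma/sqrt(n)
2*z*sigma = 2 * 1.96 * 21.03 = 82.4376
sqrt(40) ≈ 6.324555
width = 82.4376 / 6.324555 ≈ 13.034529

13.0345


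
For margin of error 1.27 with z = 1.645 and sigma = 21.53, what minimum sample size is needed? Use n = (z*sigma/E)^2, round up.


z*sigma/E = 1.645 * 21.53 / 1.27 ≈ 27.887283
(z*sigma/E)^2 ≈ 777.700579
round up: n = 778

778


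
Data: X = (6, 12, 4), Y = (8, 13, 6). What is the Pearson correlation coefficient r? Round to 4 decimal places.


r = sum((xi-xbar)(yi-ybar)) / sqrt(sum((xi-xbar)^2) * sum((yi-ybar)^2))
n = 3, xbar = 22/3 ≈ 7.333333, ybar = 27/3 = 9
Sxy = sum((xi-xbar)(yi-ybar)) = 30
Sxx = sum((xi-xbar)^2) = 104/3 ≈ 34.666667
Syy = sum((yi-ybar)^2) = 26
sqrt(Sxx*Syy) ≈ 30.022214
r = Sxy / sqrt(Sxx*Syy) = 30 / 30.022214 ≈ 0.999260

0.9993


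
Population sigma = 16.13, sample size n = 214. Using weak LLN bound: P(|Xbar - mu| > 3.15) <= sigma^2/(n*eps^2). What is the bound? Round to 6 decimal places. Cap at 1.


bound = min(1, sigma^2/(n*eps^2))
sigma^2 = 16.13^2 = 260.1769
n*eps^2 = 214 * 3.15^2 = 214 * 9.9225 = 2123.415
sigma^2/(n*eps^2) = 260.1769 / 2123.415 ≈ 0.12252758

0.122528


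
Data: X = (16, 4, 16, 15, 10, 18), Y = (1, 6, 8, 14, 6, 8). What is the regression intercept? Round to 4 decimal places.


a = ybar - b*xbar, where b = sum((xi-xbar)(yi-ybar)) / sum((xi-xbar)^2)
n = 6, xbar = 79/6 ≈ 13.166667, ybar = 43/6 ≈ 7.166667
Sxy = sum((xi-xbar)(yi-ybar)) = 95/6 ≈ 15.833333
Sxx = sum((xi-xbar)^2) = 821/6 ≈ 136.833333
b = Sxy / Sxx = 95/821 ≈ 0.115713
a = 7.166667 - 0.115713 * 13.166667 = 4633/821 ≈ 5.643118

5.6431


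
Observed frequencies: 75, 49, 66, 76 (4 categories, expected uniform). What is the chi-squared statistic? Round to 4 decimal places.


chi2 = sum((O-E)^2/E), E = total/4
total = 266, E = 266/4 = 66.5
(75 - 66.5)^2 / 66.5 = 72.25 / 66.5 = 289/266 ≈ 1.086466
(49 - 66.5)^2 / 66.5 = 306.25 / 66.5 = 175/38 ≈ 4.605263
(66 - 66.5)^2 / 66.5 = 0.25 / 66.5 = 1/266 ≈ 0.003759
(76 - 66.5)^2 / 66.5 = 90.25 / 66.5 = 19/14 ≈ 1.357143
chi2 = 134/19 ≈ 7.052632

7.0526


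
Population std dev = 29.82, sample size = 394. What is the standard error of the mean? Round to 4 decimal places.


SE = sigma / sqrt(n)
sqrt(394) ≈ 19.849433
SE = 29.82 / 19.849433 ≈ 1.502310

1.5023


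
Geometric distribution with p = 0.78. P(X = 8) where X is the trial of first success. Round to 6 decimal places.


P = (1-p)^(k-1) * p
(1-p)^(k-1) = 0.22^7 ≈ 0.00002494358
P = 0.00002494358 * 0.78 ≈ 0.00001945599

0.000019


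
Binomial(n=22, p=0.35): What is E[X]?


E[X] = n*p = 22 * 0.35 = 7.7

7.7


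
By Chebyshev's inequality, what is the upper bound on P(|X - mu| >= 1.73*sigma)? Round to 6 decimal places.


P <= 1/k^2
k^2 = 1.73^2 = 2.9929
1/k^2 = 1 / 2.9929 ≈ 0.33412409

0.334124


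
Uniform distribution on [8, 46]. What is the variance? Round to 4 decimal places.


Var = (b-a)^2 / 12
(b-a)^2 = (46 - 8)^2 = 1444
Var = 1444/12 ≈ 120.333333

120.3333


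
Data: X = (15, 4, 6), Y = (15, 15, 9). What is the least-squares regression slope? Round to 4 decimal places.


b = sum((xi-xbar)(yi-ybar)) / sum((xi-xbar)^2)
n = 3, xbar = 25/3 ≈ 8.333333, ybar = 39/3 = 13
Sxy = sum((xi-xbar)(yi-ybar)) = 14
Sxx = sum((xi-xbar)^2) = 206/3 ≈ 68.666667
b = Sxy / Sxx = 21/103 ≈ 0.203883

0.2039


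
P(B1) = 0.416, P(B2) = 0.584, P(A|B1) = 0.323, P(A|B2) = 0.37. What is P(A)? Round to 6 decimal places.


P(A) = P(A|B1)*P(B1) + P(A|B2)*P(B2)
P(A|B1)*P(B1) = 0.323 * 0.416 = 0.134368
P(A|B2)*P(B2) = 0.37 * 0.584 = 0.21608
P(A) = 0.134368 + 0.21608 = 0.350448

0.350448


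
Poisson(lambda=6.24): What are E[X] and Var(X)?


E[X] = Var(X) = lambda = 6.24

6.24, 6.24


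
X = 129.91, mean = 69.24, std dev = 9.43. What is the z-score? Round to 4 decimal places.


z = (X - mu) / sigma
X - mu = 129.91 - 69.24 = 60.67
z = 60.67 / 9.43 = 6067/943 ≈ 6.433722

6.4337


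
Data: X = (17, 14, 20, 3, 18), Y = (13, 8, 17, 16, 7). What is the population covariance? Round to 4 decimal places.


Cov = (1/n)*sum((xi-xbar)(yi-ybar))
n = 5, xbar = 72/5 = 14.4, ybar = 61/5 = 12.2
sum((xi-xbar)(yi-ybar)) = -31.4
Cov = -31.4 / 5 = -6.28

-6.2800


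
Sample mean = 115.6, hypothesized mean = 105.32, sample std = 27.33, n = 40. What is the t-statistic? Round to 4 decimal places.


t = (xbar - mu0) / (s/sqrt(n))
xbar - mu0 = 115.6 - 105.32 = 10.28
sqrt(40) ≈ 6.32455532
s/sqrt(n) = 27.33 / 6.32455532 ≈ 4.32125242
t = 10.28 / 4.32125242 ≈ 2.378940

2.3789


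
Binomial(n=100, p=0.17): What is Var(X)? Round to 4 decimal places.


Var = n*p*(1-p) = 100 * 0.17 * 0.83 = 14.11

14.1100


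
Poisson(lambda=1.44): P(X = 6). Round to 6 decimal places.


P = e^(-lam) * lam^k / k!
e^(-1.44) ≈ 0.2369278
lam^k = 1.44^6 ≈ 8.916100
k! = 6! = 720
P = 0.2369278 * 8.916100 / 720 ≈ 0.002934

0.002934


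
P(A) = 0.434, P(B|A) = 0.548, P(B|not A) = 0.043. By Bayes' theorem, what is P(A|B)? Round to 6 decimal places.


P(A|B) = P(B|A)*P(A) / P(B), P(B) = P(B|A)*P(A) + P(B|not A)*P(not A)
P(B|A)*P(A) = 0.548 * 0.434 = 0.237832
P(B|not A)*P(not A) = 0.043 * 0.566 = 0.024338
P(B) = 0.237832 + 0.024338 = 0.26217
P(A|B) = 0.237832 / 0.26217 ≈ 0.90716711

0.907167


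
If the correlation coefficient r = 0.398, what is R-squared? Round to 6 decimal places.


R^2 = r^2 = (0.398)^2 = 0.158404

0.158404


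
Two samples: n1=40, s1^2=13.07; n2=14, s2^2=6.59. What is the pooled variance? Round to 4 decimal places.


sp^2 = ((n1-1)*s1^2 + (n2-1)*s2^2)/(n1+n2-2)
(n1-1)*s1^2 = 39 * 13.07 = 509.73
(n2-1)*s2^2 = 13 * 6.59 = 85.67
numerator = 509.73 + 85.67 = 595.4
n1+n2-2 = 52
sp^2 = 595.4 / 52 = 11.45

11.4500


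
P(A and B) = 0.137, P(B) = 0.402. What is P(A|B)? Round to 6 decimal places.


P(A|B) = P(A and B) / P(B) = 0.137 / 0.402 = 137/402 ≈ 0.34079602

0.340796


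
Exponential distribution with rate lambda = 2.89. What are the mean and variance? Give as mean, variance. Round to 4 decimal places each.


mean = 1/lam, var = 1/lam^2
mean = 1 / 2.89 = 100/289 ≈ 0.346021
lam^2 = 2.89^2 = 8.3521
var = 1 / 8.3521 ≈ 0.119730

0.3460, 0.1197


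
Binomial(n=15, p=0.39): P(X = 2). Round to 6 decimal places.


P = C(n,k) * p^k * (1-p)^(n-k)
C(15,2) = 105
p^k = 0.39^2 = 0.1521
(1-p)^(n-k) = 0.61^13 ≈ 0.001619153
P = 105 * 0.1521 * 0.001619153 ≈ 0.025859

0.025859


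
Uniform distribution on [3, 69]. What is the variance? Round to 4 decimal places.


Var = (b-a)^2 / 12
(b-a)^2 = (69 - 3)^2 = 4356
Var = 4356/12 = 363

363.0000


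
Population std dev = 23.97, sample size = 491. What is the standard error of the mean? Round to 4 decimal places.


SE = sigma / sqrt(n)
sqrt(491) ≈ 22.158520
SE = 23.97 / 22.158520 ≈ 1.081751

1.0818


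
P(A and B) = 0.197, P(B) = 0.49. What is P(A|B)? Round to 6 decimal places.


P(A|B) = P(A and B) / P(B) = 0.197 / 0.49 = 197/490 ≈ 0.40204082

0.402041


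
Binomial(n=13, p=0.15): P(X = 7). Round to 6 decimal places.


P = C(n,k) * p^k * (1-p)^(n-k)
C(13,7) = 1716
p^k = 0.15^7 ≈ 0.000001708594
(1-p)^(n-k) = 0.85^6 ≈ 0.3771495
P = 1716 * 0.000001708594 * 0.3771495 ≈ 0.001106

0.001106


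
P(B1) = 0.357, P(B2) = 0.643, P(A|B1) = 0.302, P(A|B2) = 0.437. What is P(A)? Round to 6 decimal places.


P(A) = P(A|B1)*P(B1) + P(A|B2)*P(B2)
P(A|B1)*P(B1) = 0.302 * 0.357 = 0.107814
P(A|B2)*P(B2) = 0.437 * 0.643 = 0.280991
P(A) = 0.107814 + 0.280991 = 0.388805

0.388805


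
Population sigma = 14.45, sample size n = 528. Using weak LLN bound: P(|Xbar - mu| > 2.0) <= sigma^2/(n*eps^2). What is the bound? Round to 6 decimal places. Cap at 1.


bound = min(1, sigma^2/(n*eps^2))
sigma^2 = 14.45^2 = 208.8025
n*eps^2 = 528 * 2.0^2 = 528 * 4 = 2112
sigma^2/(n*eps^2) = 208.8025 / 2112 ≈ 0.09886482

0.098865


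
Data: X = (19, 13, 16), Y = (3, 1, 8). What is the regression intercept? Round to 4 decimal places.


a = ybar - b*xbar, where b = sum((xi-xbar)(yi-ybar)) / sum((xi-xbar)^2)
n = 3, xbar = 48/3 = 16, ybar = 12/3 = 4
Sxy = sum((xi-xbar)(yi-ybar)) = 6
Sxx = sum((xi-xbar)^2) = 18
b = Sxy / Sxx = 1/3 ≈ 0.333333
a = 4 - 0.333333 * 16 = -4/3 ≈ -1.333333

-1.3333


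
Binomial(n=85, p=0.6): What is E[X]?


E[X] = n*p = 85 * 0.6 = 51

51


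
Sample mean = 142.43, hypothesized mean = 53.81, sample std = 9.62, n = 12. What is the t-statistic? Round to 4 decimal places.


t = (xbar - mu0) / (s/sqrt(n))
xbar - mu0 = 142.43 - 53.81 = 88.62
sqrt(12) ≈ 3.46410162
s/sqrt(n) = 9.62 / 3.46410162 ≈ 2.77705479
t = 88.62 / 2.77705479 ≈ 31.911506

31.9115


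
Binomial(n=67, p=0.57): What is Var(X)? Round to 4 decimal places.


Var = n*p*(1-p) = 67 * 0.57 * 0.43 = 16.4217

16.4217


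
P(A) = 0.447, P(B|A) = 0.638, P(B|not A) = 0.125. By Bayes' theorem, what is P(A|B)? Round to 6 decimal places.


P(A|B) = P(B|A)*P(A) / P(B), P(B) = P(B|A)*P(A) + P(B|not A)*P(not A)
P(B|A)*P(A) = 0.638 * 0.447 = 0.285186
P(B|not A)*P(not A) = 0.125 * 0.553 = 0.069125
P(B) = 0.285186 + 0.069125 = 0.354311
P(A|B) = 0.285186 / 0.354311 ≈ 0.80490304

0.804903


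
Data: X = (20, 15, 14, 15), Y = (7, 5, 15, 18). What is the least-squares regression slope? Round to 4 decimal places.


b = sum((xi-xbar)(yi-ybar)) / sum((xi-xbar)^2)
n = 4, xbar = 64/4 = 16, ybar = 45/4 = 11.25
Sxy = sum((xi-xbar)(yi-ybar)) = -25
Sxx = sum((xi-xbar)^2) = 22
b = Sxy / Sxx = -25/22 ≈ -1.136364

-1.1364


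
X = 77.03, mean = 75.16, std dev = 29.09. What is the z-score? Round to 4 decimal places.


z = (X - mu) / sigma
X - mu = 77.03 - 75.16 = 1.87
z = 1.87 / 29.09 = 187/2909 ≈ 0.064283

0.0643


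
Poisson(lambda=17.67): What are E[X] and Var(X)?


E[X] = Var(X) = lambda = 17.67

17.67, 17.67


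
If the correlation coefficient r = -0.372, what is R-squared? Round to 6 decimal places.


R^2 = r^2 = (-0.372)^2 = 0.138384

0.138384


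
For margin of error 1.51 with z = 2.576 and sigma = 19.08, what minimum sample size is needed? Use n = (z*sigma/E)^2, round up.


z*sigma/E = 2.576 * 19.08 / 1.51 ≈ 32.549722
(z*sigma/E)^2 ≈ 1059.484393
round up: n = 1060

1060


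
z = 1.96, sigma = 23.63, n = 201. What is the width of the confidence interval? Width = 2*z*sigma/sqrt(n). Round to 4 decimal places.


width = 2*z*sigma/sqrt(n)
2*z*sigma = 2 * 1.96 * 23.63 = 92.6296
sqrt(201) ≈ 14.177447
width = 92.6296 / 14.177447 ≈ 6.533588

6.5336


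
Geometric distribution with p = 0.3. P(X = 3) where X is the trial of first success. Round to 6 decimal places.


P = (1-p)^(k-1) * p
(1-p)^(k-1) = 0.7^2 = 0.49
P = 0.49 * 0.3 = 0.147

0.147000


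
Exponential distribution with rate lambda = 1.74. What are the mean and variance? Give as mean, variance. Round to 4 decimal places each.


mean = 1/lam, var = 1/lam^2
mean = 1 / 1.74 = 50/87 ≈ 0.574713
lam^2 = 1.74^2 = 3.0276
var = 1 / 3.0276 = 2500/7569 ≈ 0.330295

0.5747, 0.3303


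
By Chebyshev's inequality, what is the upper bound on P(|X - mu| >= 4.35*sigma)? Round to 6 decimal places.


P <= 1/k^2
k^2 = 4.35^2 = 18.9225
1/k^2 = 1 / 18.9225 = 400/7569 ≈ 0.05284714

0.052847


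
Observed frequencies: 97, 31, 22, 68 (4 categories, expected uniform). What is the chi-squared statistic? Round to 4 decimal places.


chi2 = sum((O-E)^2/E), E = total/4
total = 218, E = 218/4 = 54.5
(97 - 54.5)^2 / 54.5 = 1806.25 / 54.5 = 7225/218 ≈ 33.142202
(31 - 54.5)^2 / 54.5 = 552.25 / 54.5 = 2209/218 ≈ 10.133028
(22 - 54.5)^2 / 54.5 = 1056.25 / 54.5 = 4225/218 ≈ 19.380734
(68 - 54.5)^2 / 54.5 = 182.25 / 54.5 = 729/218 ≈ 3.344037
chi2 = 66

66.0000


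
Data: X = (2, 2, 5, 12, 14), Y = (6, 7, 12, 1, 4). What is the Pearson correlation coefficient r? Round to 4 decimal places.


r = sum((xi-xbar)(yi-ybar)) / sqrt(sum((xi-xbar)^2) * sum((yi-ybar)^2))
n = 5, xbar = 35/5 = 7, ybar = 30/5 = 6
Sxy = sum((xi-xbar)(yi-ybar)) = -56
Sxx = sum((xi-xbar)^2) = 128
Syy = sum((yi-ybar)^2) = 66
sqrt(Sxx*Syy) ≈ 91.913002
r = Sxy / sqrt(Sxx*Syy) = -56 / 91.913002 ≈ -0.609272

-0.6093


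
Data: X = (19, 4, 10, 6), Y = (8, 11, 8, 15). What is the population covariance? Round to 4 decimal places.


Cov = (1/n)*sum((xi-xbar)(yi-ybar))
n = 4, xbar = 39/4 = 9.75, ybar = 42/4 = 10.5
sum((xi-xbar)(yi-ybar)) = -43.5
Cov = -43.5 / 4 = -10.875

-10.8750


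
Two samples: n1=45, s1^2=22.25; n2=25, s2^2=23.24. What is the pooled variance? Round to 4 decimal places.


sp^2 = ((n1-1)*s1^2 + (n2-1)*s2^2)/(n1+n2-2)
(n1-1)*s1^2 = 44 * 22.25 = 979
(n2-1)*s2^2 = 24 * 23.24 = 557.76
numerator = 979 + 557.76 = 1536.76
n1+n2-2 = 68
sp^2 = 1536.76 / 68 = 38419/1700 ≈ 22.599412

22.5994


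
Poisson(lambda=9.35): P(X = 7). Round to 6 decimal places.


P = e^(-lam) * lam^k / k!
e^(-9.35) ≈ 0.00008696542
lam^k = 9.35^7 ≈ 6247140.538019
k! = 7! = 5040
P = 0.00008696542 * 6247140.538019 / 5040 ≈ 0.107795

0.107795


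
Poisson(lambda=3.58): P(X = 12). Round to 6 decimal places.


P = e^(-lam) * lam^k / k!
e^(-3.58) ≈ 0.02787570
lam^k = 3.58^12 ≈ 4431964.976445
k! = 12! = 479001600
P = 0.02787570 * 4431964.976445 / 479001600 ≈ 0.000258

0.000258


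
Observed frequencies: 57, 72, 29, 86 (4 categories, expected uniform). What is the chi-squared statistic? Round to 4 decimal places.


chi2 = sum((O-E)^2/E), E = total/4
total = 244, E = 244/4 = 61
(57 - 61)^2 / 61 = 16 / 61 = 16/61 ≈ 0.262295
(72 - 61)^2 / 61 = 121 / 61 = 121/61 ≈ 1.983607
(29 - 61)^2 / 61 = 1024 / 61 = 1024/61 ≈ 16.786885
(86 - 61)^2 / 61 = 625 / 61 = 625/61 ≈ 10.245902
chi2 = 1786/61 ≈ 29.278689

29.2787


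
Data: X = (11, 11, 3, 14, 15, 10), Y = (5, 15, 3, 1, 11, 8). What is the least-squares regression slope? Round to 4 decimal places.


b = sum((xi-xbar)(yi-ybar)) / sum((xi-xbar)^2)
n = 6, xbar = 64/6 = 32/3 ≈ 10.666667, ybar = 43/6 ≈ 7.166667
Sxy = sum((xi-xbar)(yi-ybar)) = 88/3 ≈ 29.333333
Sxx = sum((xi-xbar)^2) = 268/3 ≈ 89.333333
b = Sxy / Sxx = 22/67 ≈ 0.328358

0.3284


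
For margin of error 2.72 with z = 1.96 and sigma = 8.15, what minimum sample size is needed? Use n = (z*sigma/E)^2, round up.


z*sigma/E = 1.96 * 8.15 / 2.72 = 7987/1360 ≈ 5.872794
(z*sigma/E)^2 ≈ 34.489711
round up: n = 35

35


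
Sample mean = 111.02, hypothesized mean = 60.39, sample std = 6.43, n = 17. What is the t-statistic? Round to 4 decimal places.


t = (xbar - mu0) / (s/sqrt(n))
xbar - mu0 = 111.02 - 60.39 = 50.63
sqrt(17) ≈ 4.12310563
s/sqrt(n) = 6.43 / 4.12310563 ≈ 1.55950407
t = 50.63 / 1.55950407 ≈ 32.465449

32.4654


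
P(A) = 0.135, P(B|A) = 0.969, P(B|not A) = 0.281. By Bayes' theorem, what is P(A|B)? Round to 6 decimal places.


P(A|B) = P(B|A)*P(A) / P(B), P(B) = P(B|A)*P(A) + P(B|not A)*P(not A)
P(B|A)*P(A) = 0.969 * 0.135 = 0.130815
P(B|not A)*P(not A) = 0.281 * 0.865 = 0.243065
P(B) = 0.130815 + 0.243065 = 0.37388
P(A|B) = 0.130815 / 0.37388 ≈ 0.34988499

0.349885


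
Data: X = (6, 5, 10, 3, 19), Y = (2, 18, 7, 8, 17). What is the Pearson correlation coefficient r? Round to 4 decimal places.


r = sum((xi-xbar)(yi-ybar)) / sqrt(sum((xi-xbar)^2) * sum((yi-ybar)^2))
n = 5, xbar = 43/5 = 8.6, ybar = 52/5 = 10.4
Sxy = sum((xi-xbar)(yi-ybar)) = 71.8
Sxx = sum((xi-xbar)^2) = 161.2
Syy = sum((yi-ybar)^2) = 189.2
sqrt(Sxx*Syy) ≈ 174.639743
r = Sxy / sqrt(Sxx*Syy) = 71.8 / 174.639743 ≈ 0.411132

0.4111


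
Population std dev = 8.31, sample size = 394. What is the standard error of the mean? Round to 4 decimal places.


SE = sigma / sqrt(n)
sqrt(394) ≈ 19.849433
SE = 8.31 / 19.849433 ≈ 0.418652

0.4187


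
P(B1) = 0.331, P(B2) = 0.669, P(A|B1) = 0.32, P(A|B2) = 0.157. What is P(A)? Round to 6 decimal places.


P(A) = P(A|B1)*P(B1) + P(A|B2)*P(B2)
P(A|B1)*P(B1) = 0.32 * 0.331 = 0.10592
P(A|B2)*P(B2) = 0.157 * 0.669 = 0.105033
P(A) = 0.10592 + 0.105033 = 0.210953

0.210953


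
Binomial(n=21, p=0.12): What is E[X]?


E[X] = n*p = 21 * 0.12 = 2.52

2.52


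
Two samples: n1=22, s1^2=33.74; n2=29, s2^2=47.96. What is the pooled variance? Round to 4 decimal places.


sp^2 = ((n1-1)*s1^2 + (n2-1)*s2^2)/(n1+n2-2)
(n1-1)*s1^2 = 21 * 33.74 = 708.54
(n2-1)*s2^2 = 28 * 47.96 = 1342.88
numerator = 708.54 + 1342.88 = 2051.42
n1+n2-2 = 49
sp^2 = 2051.42 / 49 = 14653/350 ≈ 41.865714

41.8657


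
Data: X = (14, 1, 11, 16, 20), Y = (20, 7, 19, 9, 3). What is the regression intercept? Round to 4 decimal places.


a = ybar - b*xbar, where b = sum((xi-xbar)(yi-ybar)) / sum((xi-xbar)^2)
n = 5, xbar = 62/5 = 12.4, ybar = 58/5 = 11.6
Sxy = sum((xi-xbar)(yi-ybar)) = -19.2
Sxx = sum((xi-xbar)^2) = 205.2
b = Sxy / Sxx = -16/171 ≈ -0.093567
a = 11.6 - (-0.093567) * 12.4 = 2182/171 ≈ 12.760234

12.7602


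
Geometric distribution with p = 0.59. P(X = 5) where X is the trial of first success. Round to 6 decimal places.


P = (1-p)^(k-1) * p
(1-p)^(k-1) = 0.41^4 = 0.02825761
P = 0.02825761 * 0.59 ≈ 0.01667199

0.016672


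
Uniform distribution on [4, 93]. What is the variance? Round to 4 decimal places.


Var = (b-a)^2 / 12
(b-a)^2 = (93 - 4)^2 = 7921
Var = 7921/12 ≈ 660.083333

660.0833


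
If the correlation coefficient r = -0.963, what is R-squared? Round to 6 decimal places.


R^2 = r^2 = (-0.963)^2 = 0.927369

0.927369


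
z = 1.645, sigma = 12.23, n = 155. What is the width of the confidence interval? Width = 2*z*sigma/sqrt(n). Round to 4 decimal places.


width = 2*z*sigma/sqrt(n)
2*z*sigma = 2 * 1.645 * 12.23 = 40.2367
sqrt(155) ≈ 12.449900
width = 40.2367 / 12.449900 ≈ 3.231890

3.2319


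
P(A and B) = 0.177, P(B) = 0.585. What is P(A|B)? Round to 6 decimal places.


P(A|B) = P(A and B) / P(B) = 0.177 / 0.585 = 59/195 ≈ 0.30256410

0.302564


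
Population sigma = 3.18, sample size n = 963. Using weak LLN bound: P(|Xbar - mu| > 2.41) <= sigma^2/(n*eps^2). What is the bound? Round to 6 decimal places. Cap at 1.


bound = min(1, sigma^2/(n*eps^2))
sigma^2 = 3.18^2 = 10.1124
n*eps^2 = 963 * 2.41^2 = 963 * 5.8081 = 5593.2003
sigma^2/(n*eps^2) = 10.1124 / 5593.2003 ≈ 0.00180798

0.001808


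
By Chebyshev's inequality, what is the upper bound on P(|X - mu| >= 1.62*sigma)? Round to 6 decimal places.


P <= 1/k^2
k^2 = 1.62^2 = 2.6244
1/k^2 = 1 / 2.6244 = 2500/6561 ≈ 0.38103948

0.381039


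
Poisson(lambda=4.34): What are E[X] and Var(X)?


E[X] = Var(X) = lambda = 4.34

4.34, 4.34


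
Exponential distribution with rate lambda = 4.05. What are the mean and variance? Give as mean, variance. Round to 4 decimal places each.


mean = 1/lam, var = 1/lam^2
mean = 1 / 4.05 = 20/81 ≈ 0.246914
lam^2 = 4.05^2 = 16.4025
var = 1 / 16.4025 = 400/6561 ≈ 0.060966

0.2469, 0.0610


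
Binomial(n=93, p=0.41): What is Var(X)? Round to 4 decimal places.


Var = n*p*(1-p) = 93 * 0.41 * 0.59 = 22.4967

22.4967


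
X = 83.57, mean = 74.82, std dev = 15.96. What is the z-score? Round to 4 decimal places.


z = (X - mu) / sigma
X - mu = 83.57 - 74.82 = 8.75
z = 8.75 / 15.96 = 125/228 ≈ 0.548246

0.5482


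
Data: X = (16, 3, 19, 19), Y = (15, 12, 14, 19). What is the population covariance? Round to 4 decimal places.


Cov = (1/n)*sum((xi-xbar)(yi-ybar))
n = 4, xbar = 57/4 = 14.25, ybar = 60/4 = 15
sum((xi-xbar)(yi-ybar)) = 48
Cov = 48 / 4 = 12

12.0000
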